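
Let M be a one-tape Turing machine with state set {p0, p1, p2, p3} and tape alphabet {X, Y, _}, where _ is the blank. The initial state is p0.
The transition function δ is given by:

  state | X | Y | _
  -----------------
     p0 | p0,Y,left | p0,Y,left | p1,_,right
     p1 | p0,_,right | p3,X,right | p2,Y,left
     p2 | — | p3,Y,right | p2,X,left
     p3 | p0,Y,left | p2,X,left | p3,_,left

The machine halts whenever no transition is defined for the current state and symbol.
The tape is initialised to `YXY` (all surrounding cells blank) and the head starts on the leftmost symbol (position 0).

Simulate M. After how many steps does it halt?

p0 | _[Y]XY   read Y → write Y, move left, go to p0
p0 | [_]YXY   read _ → write _, move right, go to p1
p1 | _[Y]XY   read Y → write X, move right, go to p3
p3 | _X[X]Y   read X → write Y, move left, go to p0
p0 | _[X]YY   read X → write Y, move left, go to p0
p0 | [_]YYY   read _ → write _, move right, go to p1
p1 | _[Y]YY   read Y → write X, move right, go to p3
p3 | _X[Y]Y   read Y → write X, move left, go to p2
p2 | _[X]XY
M halts after 8 transitions.

8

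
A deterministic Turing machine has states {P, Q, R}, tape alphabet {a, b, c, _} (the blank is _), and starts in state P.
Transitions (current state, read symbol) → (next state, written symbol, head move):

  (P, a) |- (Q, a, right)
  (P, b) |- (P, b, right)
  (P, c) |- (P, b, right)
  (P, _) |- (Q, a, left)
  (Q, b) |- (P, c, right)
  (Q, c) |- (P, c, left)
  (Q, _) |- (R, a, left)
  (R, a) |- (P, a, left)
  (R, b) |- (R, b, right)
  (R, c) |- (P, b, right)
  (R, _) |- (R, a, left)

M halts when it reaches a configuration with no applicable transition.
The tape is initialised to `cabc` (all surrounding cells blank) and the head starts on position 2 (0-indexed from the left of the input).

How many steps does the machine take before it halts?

P | ca[b]c__   read b → write b, move right, go to P
P | cab[c]__   read c → write b, move right, go to P
P | cabb[_]_   read _ → write a, move left, go to Q
Q | cab[b]a_   read b → write c, move right, go to P
P | cabc[a]_   read a → write a, move right, go to Q
Q | cabca[_]   read _ → write a, move left, go to R
R | cabc[a]a   read a → write a, move left, go to P
P | cab[c]aa   read c → write b, move right, go to P
P | cabb[a]a   read a → write a, move right, go to Q
Q | cabba[a]
M halts after 9 transitions.

9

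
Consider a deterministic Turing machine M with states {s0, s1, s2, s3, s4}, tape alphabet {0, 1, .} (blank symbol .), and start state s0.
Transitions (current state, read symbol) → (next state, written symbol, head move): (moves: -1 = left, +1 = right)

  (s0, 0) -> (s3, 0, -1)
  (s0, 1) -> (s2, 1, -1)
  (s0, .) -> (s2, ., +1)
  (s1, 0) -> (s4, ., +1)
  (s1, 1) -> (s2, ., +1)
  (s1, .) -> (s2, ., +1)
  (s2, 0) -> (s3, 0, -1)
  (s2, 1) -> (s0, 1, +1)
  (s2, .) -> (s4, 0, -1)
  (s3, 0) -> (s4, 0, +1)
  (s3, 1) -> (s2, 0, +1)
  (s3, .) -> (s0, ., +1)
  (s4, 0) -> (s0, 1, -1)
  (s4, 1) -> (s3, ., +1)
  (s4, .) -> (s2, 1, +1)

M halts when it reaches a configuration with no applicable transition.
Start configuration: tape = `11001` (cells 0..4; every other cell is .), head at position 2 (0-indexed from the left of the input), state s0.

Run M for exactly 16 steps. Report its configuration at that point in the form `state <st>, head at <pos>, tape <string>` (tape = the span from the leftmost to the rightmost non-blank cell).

state s0, head at 0, tape 01101

s0 | .11[0]01   read 0 → write 0, move -1, go to s3
s3 | .1[1]001   read 1 → write 0, move +1, go to s2
s2 | .10[0]01   read 0 → write 0, move -1, go to s3
s3 | .1[0]001   read 0 → write 0, move +1, go to s4
s4 | .10[0]01   read 0 → write 1, move -1, go to s0
s0 | .1[0]101   read 0 → write 0, move -1, go to s3
s3 | .[1]0101   read 1 → write 0, move +1, go to s2
s2 | .0[0]101   read 0 → write 0, move -1, go to s3
s3 | .[0]0101   read 0 → write 0, move +1, go to s4
s4 | .0[0]101   read 0 → write 1, move -1, go to s0
s0 | .[0]1101   read 0 → write 0, move -1, go to s3
s3 | [.]01101   read . → write ., move +1, go to s0
s0 | .[0]1101   read 0 → write 0, move -1, go to s3
s3 | [.]01101   read . → write ., move +1, go to s0
s0 | .[0]1101   read 0 → write 0, move -1, go to s3
s3 | [.]01101   read . → write ., move +1, go to s0
s0 | .[0]1101
After 16 steps: state s0, head at 0, tape 01101.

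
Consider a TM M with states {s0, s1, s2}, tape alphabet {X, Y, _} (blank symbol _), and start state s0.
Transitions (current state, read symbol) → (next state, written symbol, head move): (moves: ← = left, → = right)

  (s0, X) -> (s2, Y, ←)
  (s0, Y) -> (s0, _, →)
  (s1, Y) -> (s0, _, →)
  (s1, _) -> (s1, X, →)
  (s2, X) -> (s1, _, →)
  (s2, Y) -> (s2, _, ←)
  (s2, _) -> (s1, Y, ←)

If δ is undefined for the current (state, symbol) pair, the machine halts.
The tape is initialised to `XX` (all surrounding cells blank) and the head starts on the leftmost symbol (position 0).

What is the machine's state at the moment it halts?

s0

state=s0 head=0 tape=__[X]X_   (s0,X)→(s2,Y,←)
state=s2 head=-1 tape=_[_]YX_   (s2,_)→(s1,Y,←)
state=s1 head=-2 tape=[_]YYX_   (s1,_)→(s1,X,→)
state=s1 head=-1 tape=X[Y]YX_   (s1,Y)→(s0,_,→)
state=s0 head=0 tape=X_[Y]X_   (s0,Y)→(s0,_,→)
state=s0 head=1 tape=X__[X]_   (s0,X)→(s2,Y,←)
state=s2 head=0 tape=X_[_]Y_   (s2,_)→(s1,Y,←)
state=s1 head=-1 tape=X[_]YY_   (s1,_)→(s1,X,→)
state=s1 head=0 tape=XX[Y]Y_   (s1,Y)→(s0,_,→)
state=s0 head=1 tape=XX_[Y]_   (s0,Y)→(s0,_,→)
state=s0 head=2 tape=XX__[_]
No transition is defined for (s0, _); M halts in state s0.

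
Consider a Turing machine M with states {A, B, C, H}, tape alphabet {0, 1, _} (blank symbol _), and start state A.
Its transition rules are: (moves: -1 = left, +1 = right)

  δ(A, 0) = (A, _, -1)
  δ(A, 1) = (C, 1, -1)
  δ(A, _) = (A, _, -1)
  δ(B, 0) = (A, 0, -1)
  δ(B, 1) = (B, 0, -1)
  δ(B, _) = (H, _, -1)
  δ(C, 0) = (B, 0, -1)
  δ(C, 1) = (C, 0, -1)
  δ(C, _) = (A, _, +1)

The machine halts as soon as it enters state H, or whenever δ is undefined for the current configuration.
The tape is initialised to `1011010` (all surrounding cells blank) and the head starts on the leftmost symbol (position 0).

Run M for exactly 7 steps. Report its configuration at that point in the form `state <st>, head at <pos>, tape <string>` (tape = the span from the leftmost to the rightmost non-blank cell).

A | _[1]011010   read 1 → write 1, move -1, go to C
C | [_]1011010   read _ → write _, move +1, go to A
A | _[1]011010   read 1 → write 1, move -1, go to C
C | [_]1011010   read _ → write _, move +1, go to A
A | _[1]011010   read 1 → write 1, move -1, go to C
C | [_]1011010   read _ → write _, move +1, go to A
A | _[1]011010   read 1 → write 1, move -1, go to C
C | [_]1011010
After 7 steps: state C, head at -1, tape 1011010.

state C, head at -1, tape 1011010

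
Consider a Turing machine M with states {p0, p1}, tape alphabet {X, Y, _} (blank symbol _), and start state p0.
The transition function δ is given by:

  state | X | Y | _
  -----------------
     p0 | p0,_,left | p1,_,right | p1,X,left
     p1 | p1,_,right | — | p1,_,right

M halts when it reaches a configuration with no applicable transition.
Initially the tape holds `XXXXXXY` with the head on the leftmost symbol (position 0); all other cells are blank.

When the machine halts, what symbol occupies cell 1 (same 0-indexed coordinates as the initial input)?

_

state=p0 head=0 tape=__[X]XXXXXY   (p0,X)→(p0,_,left)
state=p0 head=-1 tape=_[_]_XXXXXY   (p0,_)→(p1,X,left)
state=p1 head=-2 tape=[_]X_XXXXXY   (p1,_)→(p1,_,right)
state=p1 head=-1 tape=_[X]_XXXXXY   (p1,X)→(p1,_,right)
state=p1 head=0 tape=__[_]XXXXXY   (p1,_)→(p1,_,right)
state=p1 head=1 tape=___[X]XXXXY   (p1,X)→(p1,_,right)
state=p1 head=2 tape=____[X]XXXY   (p1,X)→(p1,_,right)
state=p1 head=3 tape=_____[X]XXY   (p1,X)→(p1,_,right)
state=p1 head=4 tape=______[X]XY   (p1,X)→(p1,_,right)
state=p1 head=5 tape=_______[X]Y   (p1,X)→(p1,_,right)
state=p1 head=6 tape=________[Y]
Cell 1 holds _ when M halts.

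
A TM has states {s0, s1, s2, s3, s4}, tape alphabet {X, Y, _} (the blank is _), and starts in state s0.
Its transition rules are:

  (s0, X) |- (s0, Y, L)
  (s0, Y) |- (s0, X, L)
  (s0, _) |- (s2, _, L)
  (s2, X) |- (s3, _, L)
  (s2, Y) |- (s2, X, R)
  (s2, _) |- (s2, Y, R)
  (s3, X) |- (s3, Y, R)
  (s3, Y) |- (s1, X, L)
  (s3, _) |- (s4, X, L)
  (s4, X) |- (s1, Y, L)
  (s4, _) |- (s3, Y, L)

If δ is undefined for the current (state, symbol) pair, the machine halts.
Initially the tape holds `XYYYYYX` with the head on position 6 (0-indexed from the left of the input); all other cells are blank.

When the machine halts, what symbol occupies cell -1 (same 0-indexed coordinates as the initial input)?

state=s0 head=6 tape=__XYYYYY[X]   (s0,X)→(s0,Y,L)
state=s0 head=5 tape=__XYYYY[Y]Y   (s0,Y)→(s0,X,L)
state=s0 head=4 tape=__XYYY[Y]XY   (s0,Y)→(s0,X,L)
state=s0 head=3 tape=__XYY[Y]XXY   (s0,Y)→(s0,X,L)
state=s0 head=2 tape=__XY[Y]XXXY   (s0,Y)→(s0,X,L)
state=s0 head=1 tape=__X[Y]XXXXY   (s0,Y)→(s0,X,L)
state=s0 head=0 tape=__[X]XXXXXY   (s0,X)→(s0,Y,L)
state=s0 head=-1 tape=_[_]YXXXXXY   (s0,_)→(s2,_,L)
state=s2 head=-2 tape=[_]_YXXXXXY   (s2,_)→(s2,Y,R)
state=s2 head=-1 tape=Y[_]YXXXXXY   (s2,_)→(s2,Y,R)
state=s2 head=0 tape=YY[Y]XXXXXY   (s2,Y)→(s2,X,R)
state=s2 head=1 tape=YYX[X]XXXXY   (s2,X)→(s3,_,L)
state=s3 head=0 tape=YY[X]_XXXXY   (s3,X)→(s3,Y,R)
state=s3 head=1 tape=YYY[_]XXXXY   (s3,_)→(s4,X,L)
state=s4 head=0 tape=YY[Y]XXXXXY
Cell -1 holds Y when M halts.

Y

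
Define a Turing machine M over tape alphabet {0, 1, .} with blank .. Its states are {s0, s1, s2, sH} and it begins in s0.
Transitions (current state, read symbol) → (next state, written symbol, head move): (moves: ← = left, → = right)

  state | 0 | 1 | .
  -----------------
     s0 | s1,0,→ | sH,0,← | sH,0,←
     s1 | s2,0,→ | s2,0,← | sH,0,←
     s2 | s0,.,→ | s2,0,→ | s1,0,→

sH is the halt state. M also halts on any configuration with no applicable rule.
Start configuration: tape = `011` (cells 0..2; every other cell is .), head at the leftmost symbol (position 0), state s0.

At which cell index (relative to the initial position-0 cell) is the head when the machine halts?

2

state=s0 head=0 tape=[0]11.   (s0,0)→(s1,0,→)
state=s1 head=1 tape=0[1]1.   (s1,1)→(s2,0,←)
state=s2 head=0 tape=[0]01.   (s2,0)→(s0,.,→)
state=s0 head=1 tape=.[0]1.   (s0,0)→(s1,0,→)
state=s1 head=2 tape=.0[1].   (s1,1)→(s2,0,←)
state=s2 head=1 tape=.[0]0.   (s2,0)→(s0,.,→)
state=s0 head=2 tape=..[0].   (s0,0)→(s1,0,→)
state=s1 head=3 tape=..0[.]   (s1,.)→(sH,0,←)
state=sH head=2 tape=..[0]0
At halt the head is at cell 2.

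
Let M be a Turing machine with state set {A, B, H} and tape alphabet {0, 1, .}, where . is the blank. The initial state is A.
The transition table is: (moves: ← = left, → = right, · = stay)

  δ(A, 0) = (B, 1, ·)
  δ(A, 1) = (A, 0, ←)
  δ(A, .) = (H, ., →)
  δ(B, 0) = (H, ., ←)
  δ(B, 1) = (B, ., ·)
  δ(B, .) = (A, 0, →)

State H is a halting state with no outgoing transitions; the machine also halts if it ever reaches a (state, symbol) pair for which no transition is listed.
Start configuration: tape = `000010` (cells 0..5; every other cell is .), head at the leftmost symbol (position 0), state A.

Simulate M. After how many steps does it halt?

state=A head=0 tape=[0]00010..   (A,0)→(B,1,·)
state=B head=0 tape=[1]00010..   (B,1)→(B,.,·)
state=B head=0 tape=[.]00010..   (B,.)→(A,0,→)
state=A head=1 tape=0[0]0010..   (A,0)→(B,1,·)
state=B head=1 tape=0[1]0010..   (B,1)→(B,.,·)
state=B head=1 tape=0[.]0010..   (B,.)→(A,0,→)
state=A head=2 tape=00[0]010..   (A,0)→(B,1,·)
state=B head=2 tape=00[1]010..   (B,1)→(B,.,·)
state=B head=2 tape=00[.]010..   (B,.)→(A,0,→)
state=A head=3 tape=000[0]10..   (A,0)→(B,1,·)
state=B head=3 tape=000[1]10..   (B,1)→(B,.,·)
state=B head=3 tape=000[.]10..   (B,.)→(A,0,→)
state=A head=4 tape=0000[1]0..   (A,1)→(A,0,←)
state=A head=3 tape=000[0]00..   (A,0)→(B,1,·)
state=B head=3 tape=000[1]00..   (B,1)→(B,.,·)
state=B head=3 tape=000[.]00..   (B,.)→(A,0,→)
state=A head=4 tape=0000[0]0..   (A,0)→(B,1,·)
state=B head=4 tape=0000[1]0..   (B,1)→(B,.,·)
state=B head=4 tape=0000[.]0..   (B,.)→(A,0,→)
state=A head=5 tape=00000[0]..   (A,0)→(B,1,·)
state=B head=5 tape=00000[1]..   (B,1)→(B,.,·)
state=B head=5 tape=00000[.]..   (B,.)→(A,0,→)
state=A head=6 tape=000000[.].   (A,.)→(H,.,→)
state=H head=7 tape=000000.[.]
M halts after 23 transitions.

23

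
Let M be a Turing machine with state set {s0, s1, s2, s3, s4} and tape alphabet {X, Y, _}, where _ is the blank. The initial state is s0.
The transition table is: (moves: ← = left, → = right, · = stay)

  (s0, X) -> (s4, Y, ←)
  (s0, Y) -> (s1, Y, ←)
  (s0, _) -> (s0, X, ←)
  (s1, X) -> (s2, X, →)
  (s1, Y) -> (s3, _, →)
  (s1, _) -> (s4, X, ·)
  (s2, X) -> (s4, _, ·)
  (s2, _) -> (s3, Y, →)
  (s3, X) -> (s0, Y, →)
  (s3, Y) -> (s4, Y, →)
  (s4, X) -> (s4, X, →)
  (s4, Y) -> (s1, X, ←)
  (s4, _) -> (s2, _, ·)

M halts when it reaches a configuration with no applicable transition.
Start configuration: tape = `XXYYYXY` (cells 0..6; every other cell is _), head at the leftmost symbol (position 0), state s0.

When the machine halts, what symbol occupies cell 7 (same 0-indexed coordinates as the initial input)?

Y

state=s0 head=0 tape=_[X]XYYYXY__   (s0,X)→(s4,Y,←)
state=s4 head=-1 tape=[_]YXYYYXY__   (s4,_)→(s2,_,·)
state=s2 head=-1 tape=[_]YXYYYXY__   (s2,_)→(s3,Y,→)
state=s3 head=0 tape=Y[Y]XYYYXY__   (s3,Y)→(s4,Y,→)
state=s4 head=1 tape=YY[X]YYYXY__   (s4,X)→(s4,X,→)
state=s4 head=2 tape=YYX[Y]YYXY__   (s4,Y)→(s1,X,←)
state=s1 head=1 tape=YY[X]XYYXY__   (s1,X)→(s2,X,→)
state=s2 head=2 tape=YYX[X]YYXY__   (s2,X)→(s4,_,·)
state=s4 head=2 tape=YYX[_]YYXY__   (s4,_)→(s2,_,·)
state=s2 head=2 tape=YYX[_]YYXY__   (s2,_)→(s3,Y,→)
state=s3 head=3 tape=YYXY[Y]YXY__   (s3,Y)→(s4,Y,→)
state=s4 head=4 tape=YYXYY[Y]XY__   (s4,Y)→(s1,X,←)
state=s1 head=3 tape=YYXY[Y]XXY__   (s1,Y)→(s3,_,→)
state=s3 head=4 tape=YYXY_[X]XY__   (s3,X)→(s0,Y,→)
state=s0 head=5 tape=YYXY_Y[X]Y__   (s0,X)→(s4,Y,←)
state=s4 head=4 tape=YYXY_[Y]YY__   (s4,Y)→(s1,X,←)
state=s1 head=3 tape=YYXY[_]XYY__   (s1,_)→(s4,X,·)
state=s4 head=3 tape=YYXY[X]XYY__   (s4,X)→(s4,X,→)
state=s4 head=4 tape=YYXYX[X]YY__   (s4,X)→(s4,X,→)
state=s4 head=5 tape=YYXYXX[Y]Y__   (s4,Y)→(s1,X,←)
state=s1 head=4 tape=YYXYX[X]XY__   (s1,X)→(s2,X,→)
state=s2 head=5 tape=YYXYXX[X]Y__   (s2,X)→(s4,_,·)
state=s4 head=5 tape=YYXYXX[_]Y__   (s4,_)→(s2,_,·)
state=s2 head=5 tape=YYXYXX[_]Y__   (s2,_)→(s3,Y,→)
state=s3 head=6 tape=YYXYXXY[Y]__   (s3,Y)→(s4,Y,→)
state=s4 head=7 tape=YYXYXXYY[_]_   (s4,_)→(s2,_,·)
state=s2 head=7 tape=YYXYXXYY[_]_   (s2,_)→(s3,Y,→)
state=s3 head=8 tape=YYXYXXYYY[_]
Cell 7 holds Y when M halts.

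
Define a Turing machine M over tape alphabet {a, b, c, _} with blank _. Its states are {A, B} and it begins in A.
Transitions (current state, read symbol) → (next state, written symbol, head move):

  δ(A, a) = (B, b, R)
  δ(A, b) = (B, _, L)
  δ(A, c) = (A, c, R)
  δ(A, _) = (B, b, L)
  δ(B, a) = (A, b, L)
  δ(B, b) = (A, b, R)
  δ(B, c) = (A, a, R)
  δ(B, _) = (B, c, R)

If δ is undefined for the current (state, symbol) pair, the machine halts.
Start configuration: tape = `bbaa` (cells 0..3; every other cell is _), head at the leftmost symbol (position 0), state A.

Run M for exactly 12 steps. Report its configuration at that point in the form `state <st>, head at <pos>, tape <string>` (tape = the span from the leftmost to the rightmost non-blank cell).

state A, head at 2, tape ccb_b

state=A head=0 tape=_[b]baa   (A,b)→(B,_,L)
state=B head=-1 tape=[_]_baa   (B,_)→(B,c,R)
state=B head=0 tape=c[_]baa   (B,_)→(B,c,R)
state=B head=1 tape=cc[b]aa   (B,b)→(A,b,R)
state=A head=2 tape=ccb[a]a   (A,a)→(B,b,R)
state=B head=3 tape=ccbb[a]   (B,a)→(A,b,L)
state=A head=2 tape=ccb[b]b   (A,b)→(B,_,L)
state=B head=1 tape=cc[b]_b   (B,b)→(A,b,R)
state=A head=2 tape=ccb[_]b   (A,_)→(B,b,L)
state=B head=1 tape=cc[b]bb   (B,b)→(A,b,R)
state=A head=2 tape=ccb[b]b   (A,b)→(B,_,L)
state=B head=1 tape=cc[b]_b   (B,b)→(A,b,R)
state=A head=2 tape=ccb[_]b
After 12 steps: state A, head at 2, tape ccb_b.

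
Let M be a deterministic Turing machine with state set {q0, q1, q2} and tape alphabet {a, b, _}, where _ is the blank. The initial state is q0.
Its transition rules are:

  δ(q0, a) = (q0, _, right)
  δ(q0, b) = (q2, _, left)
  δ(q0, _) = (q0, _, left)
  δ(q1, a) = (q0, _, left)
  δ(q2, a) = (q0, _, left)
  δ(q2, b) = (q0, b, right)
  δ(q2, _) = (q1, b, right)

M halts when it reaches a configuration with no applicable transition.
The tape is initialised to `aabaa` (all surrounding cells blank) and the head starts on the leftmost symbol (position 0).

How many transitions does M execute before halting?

4

state=q0 head=0 tape=[a]abaa   (q0,a)→(q0,_,right)
state=q0 head=1 tape=_[a]baa   (q0,a)→(q0,_,right)
state=q0 head=2 tape=__[b]aa   (q0,b)→(q2,_,left)
state=q2 head=1 tape=_[_]_aa   (q2,_)→(q1,b,right)
state=q1 head=2 tape=_b[_]aa
M halts after 4 transitions.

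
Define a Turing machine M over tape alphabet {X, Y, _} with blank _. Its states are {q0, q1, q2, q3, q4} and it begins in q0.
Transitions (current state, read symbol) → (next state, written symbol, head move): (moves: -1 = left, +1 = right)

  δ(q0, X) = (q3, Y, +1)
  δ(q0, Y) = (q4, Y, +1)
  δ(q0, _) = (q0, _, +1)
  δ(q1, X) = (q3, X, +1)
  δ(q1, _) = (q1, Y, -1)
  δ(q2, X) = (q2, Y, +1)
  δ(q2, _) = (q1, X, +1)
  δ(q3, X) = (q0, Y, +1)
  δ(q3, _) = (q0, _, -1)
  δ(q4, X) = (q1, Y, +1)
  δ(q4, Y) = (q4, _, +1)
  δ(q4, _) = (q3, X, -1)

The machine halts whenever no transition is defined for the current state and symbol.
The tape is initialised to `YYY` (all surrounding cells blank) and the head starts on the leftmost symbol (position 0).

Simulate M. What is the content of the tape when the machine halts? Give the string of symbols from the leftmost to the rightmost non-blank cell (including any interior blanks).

q0 | [Y]YY__   read Y → write Y, move +1, go to q4
q4 | Y[Y]Y__   read Y → write _, move +1, go to q4
q4 | Y_[Y]__   read Y → write _, move +1, go to q4
q4 | Y__[_]_   read _ → write X, move -1, go to q3
q3 | Y_[_]X_   read _ → write _, move -1, go to q0
q0 | Y[_]_X_   read _ → write _, move +1, go to q0
q0 | Y_[_]X_   read _ → write _, move +1, go to q0
q0 | Y__[X]_   read X → write Y, move +1, go to q3
q3 | Y__Y[_]   read _ → write _, move -1, go to q0
q0 | Y__[Y]_   read Y → write Y, move +1, go to q4
q4 | Y__Y[_]   read _ → write X, move -1, go to q3
q3 | Y__[Y]X
The non-blank tape span at halt is Y__YX.

Y__YX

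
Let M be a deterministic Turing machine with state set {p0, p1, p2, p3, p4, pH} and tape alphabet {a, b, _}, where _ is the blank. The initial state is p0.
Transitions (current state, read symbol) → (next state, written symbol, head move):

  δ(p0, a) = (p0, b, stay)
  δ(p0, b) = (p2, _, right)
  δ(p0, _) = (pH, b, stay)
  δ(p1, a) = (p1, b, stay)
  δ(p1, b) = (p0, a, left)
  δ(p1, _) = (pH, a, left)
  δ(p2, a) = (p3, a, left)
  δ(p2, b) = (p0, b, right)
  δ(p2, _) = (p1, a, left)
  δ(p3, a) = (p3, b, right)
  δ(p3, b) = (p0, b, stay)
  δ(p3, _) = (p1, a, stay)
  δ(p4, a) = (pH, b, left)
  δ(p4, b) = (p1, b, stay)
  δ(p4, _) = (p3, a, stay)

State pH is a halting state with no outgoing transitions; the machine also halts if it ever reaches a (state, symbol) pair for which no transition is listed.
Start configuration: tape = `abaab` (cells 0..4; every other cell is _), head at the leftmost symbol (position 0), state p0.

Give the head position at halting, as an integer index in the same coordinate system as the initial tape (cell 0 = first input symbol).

0

p0 | [a]baab   read a → write b, move stay, go to p0
p0 | [b]baab   read b → write _, move right, go to p2
p2 | _[b]aab   read b → write b, move right, go to p0
p0 | _b[a]ab   read a → write b, move stay, go to p0
p0 | _b[b]ab   read b → write _, move right, go to p2
p2 | _b_[a]b   read a → write a, move left, go to p3
p3 | _b[_]ab   read _ → write a, move stay, go to p1
p1 | _b[a]ab   read a → write b, move stay, go to p1
p1 | _b[b]ab   read b → write a, move left, go to p0
p0 | _[b]aab   read b → write _, move right, go to p2
p2 | __[a]ab   read a → write a, move left, go to p3
p3 | _[_]aab   read _ → write a, move stay, go to p1
p1 | _[a]aab   read a → write b, move stay, go to p1
p1 | _[b]aab   read b → write a, move left, go to p0
p0 | [_]aaab   read _ → write b, move stay, go to pH
pH | [b]aaab
At halt the head is at cell 0.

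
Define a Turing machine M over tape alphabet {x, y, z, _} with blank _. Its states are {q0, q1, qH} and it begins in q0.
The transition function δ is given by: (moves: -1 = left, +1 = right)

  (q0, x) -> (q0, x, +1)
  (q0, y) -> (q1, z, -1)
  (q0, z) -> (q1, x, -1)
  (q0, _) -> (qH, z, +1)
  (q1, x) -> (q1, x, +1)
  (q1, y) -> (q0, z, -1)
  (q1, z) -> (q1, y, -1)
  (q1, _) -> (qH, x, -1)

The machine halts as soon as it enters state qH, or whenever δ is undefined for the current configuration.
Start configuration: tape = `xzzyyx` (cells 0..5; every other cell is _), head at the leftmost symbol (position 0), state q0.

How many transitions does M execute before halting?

q0 | [x]zzyyx_   read x → write x, move +1, go to q0
q0 | x[z]zyyx_   read z → write x, move -1, go to q1
q1 | [x]xzyyx_   read x → write x, move +1, go to q1
q1 | x[x]zyyx_   read x → write x, move +1, go to q1
q1 | xx[z]yyx_   read z → write y, move -1, go to q1
q1 | x[x]yyyx_   read x → write x, move +1, go to q1
q1 | xx[y]yyx_   read y → write z, move -1, go to q0
q0 | x[x]zyyx_   read x → write x, move +1, go to q0
q0 | xx[z]yyx_   read z → write x, move -1, go to q1
q1 | x[x]xyyx_   read x → write x, move +1, go to q1
q1 | xx[x]yyx_   read x → write x, move +1, go to q1
q1 | xxx[y]yx_   read y → write z, move -1, go to q0
q0 | xx[x]zyx_   read x → write x, move +1, go to q0
q0 | xxx[z]yx_   read z → write x, move -1, go to q1
q1 | xx[x]xyx_   read x → write x, move +1, go to q1
q1 | xxx[x]yx_   read x → write x, move +1, go to q1
q1 | xxxx[y]x_   read y → write z, move -1, go to q0
q0 | xxx[x]zx_   read x → write x, move +1, go to q0
q0 | xxxx[z]x_   read z → write x, move -1, go to q1
q1 | xxx[x]xx_   read x → write x, move +1, go to q1
q1 | xxxx[x]x_   read x → write x, move +1, go to q1
q1 | xxxxx[x]_   read x → write x, move +1, go to q1
q1 | xxxxxx[_]   read _ → write x, move -1, go to qH
qH | xxxxx[x]x
M halts after 23 transitions.

23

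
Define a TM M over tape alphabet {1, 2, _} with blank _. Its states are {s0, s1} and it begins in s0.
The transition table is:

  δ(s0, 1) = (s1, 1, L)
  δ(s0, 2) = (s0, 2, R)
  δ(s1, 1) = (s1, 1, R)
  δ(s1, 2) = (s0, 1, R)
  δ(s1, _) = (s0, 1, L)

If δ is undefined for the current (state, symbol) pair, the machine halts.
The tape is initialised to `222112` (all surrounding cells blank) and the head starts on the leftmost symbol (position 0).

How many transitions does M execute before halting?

s0 | [2]22112_   read 2 → write 2, move R, go to s0
s0 | 2[2]2112_   read 2 → write 2, move R, go to s0
s0 | 22[2]112_   read 2 → write 2, move R, go to s0
s0 | 222[1]12_   read 1 → write 1, move L, go to s1
s1 | 22[2]112_   read 2 → write 1, move R, go to s0
s0 | 221[1]12_   read 1 → write 1, move L, go to s1
s1 | 22[1]112_   read 1 → write 1, move R, go to s1
s1 | 221[1]12_   read 1 → write 1, move R, go to s1
s1 | 2211[1]2_   read 1 → write 1, move R, go to s1
s1 | 22111[2]_   read 2 → write 1, move R, go to s0
s0 | 221111[_]
M halts after 10 transitions.

10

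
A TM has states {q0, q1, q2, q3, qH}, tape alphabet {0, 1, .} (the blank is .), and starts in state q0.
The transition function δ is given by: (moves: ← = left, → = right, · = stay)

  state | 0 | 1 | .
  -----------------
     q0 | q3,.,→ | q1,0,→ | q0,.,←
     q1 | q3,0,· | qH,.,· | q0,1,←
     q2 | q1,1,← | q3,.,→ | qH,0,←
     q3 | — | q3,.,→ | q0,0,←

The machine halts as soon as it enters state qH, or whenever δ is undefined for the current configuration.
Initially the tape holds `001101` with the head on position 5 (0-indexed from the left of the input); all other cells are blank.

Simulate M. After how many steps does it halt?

14

state=q0 head=5 tape=00110[1]..   (q0,1)→(q1,0,→)
state=q1 head=6 tape=001100[.].   (q1,.)→(q0,1,←)
state=q0 head=5 tape=00110[0]1.   (q0,0)→(q3,.,→)
state=q3 head=6 tape=00110.[1].   (q3,1)→(q3,.,→)
state=q3 head=7 tape=00110..[.]   (q3,.)→(q0,0,←)
state=q0 head=6 tape=00110.[.]0   (q0,.)→(q0,.,←)
state=q0 head=5 tape=00110[.].0   (q0,.)→(q0,.,←)
state=q0 head=4 tape=0011[0]..0   (q0,0)→(q3,.,→)
state=q3 head=5 tape=0011.[.].0   (q3,.)→(q0,0,←)
state=q0 head=4 tape=0011[.]0.0   (q0,.)→(q0,.,←)
state=q0 head=3 tape=001[1].0.0   (q0,1)→(q1,0,→)
state=q1 head=4 tape=0010[.]0.0   (q1,.)→(q0,1,←)
state=q0 head=3 tape=001[0]10.0   (q0,0)→(q3,.,→)
state=q3 head=4 tape=001.[1]0.0   (q3,1)→(q3,.,→)
state=q3 head=5 tape=001..[0].0
M halts after 14 transitions.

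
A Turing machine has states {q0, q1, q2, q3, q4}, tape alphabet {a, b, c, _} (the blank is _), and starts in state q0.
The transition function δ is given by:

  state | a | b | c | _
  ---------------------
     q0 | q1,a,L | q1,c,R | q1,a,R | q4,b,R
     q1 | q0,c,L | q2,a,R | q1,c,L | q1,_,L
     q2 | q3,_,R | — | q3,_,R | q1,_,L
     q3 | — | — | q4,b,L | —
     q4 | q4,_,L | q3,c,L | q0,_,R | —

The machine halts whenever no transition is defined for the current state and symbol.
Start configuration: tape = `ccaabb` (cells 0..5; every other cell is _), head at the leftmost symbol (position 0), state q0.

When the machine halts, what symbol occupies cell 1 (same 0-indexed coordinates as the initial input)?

state=q0 head=0 tape=__[c]caabb   (q0,c)→(q1,a,R)
state=q1 head=1 tape=__a[c]aabb   (q1,c)→(q1,c,L)
state=q1 head=0 tape=__[a]caabb   (q1,a)→(q0,c,L)
state=q0 head=-1 tape=_[_]ccaabb   (q0,_)→(q4,b,R)
state=q4 head=0 tape=_b[c]caabb   (q4,c)→(q0,_,R)
state=q0 head=1 tape=_b_[c]aabb   (q0,c)→(q1,a,R)
state=q1 head=2 tape=_b_a[a]abb   (q1,a)→(q0,c,L)
state=q0 head=1 tape=_b_[a]cabb   (q0,a)→(q1,a,L)
state=q1 head=0 tape=_b[_]acabb   (q1,_)→(q1,_,L)
state=q1 head=-1 tape=_[b]_acabb   (q1,b)→(q2,a,R)
state=q2 head=0 tape=_a[_]acabb   (q2,_)→(q1,_,L)
state=q1 head=-1 tape=_[a]_acabb   (q1,a)→(q0,c,L)
state=q0 head=-2 tape=[_]c_acabb   (q0,_)→(q4,b,R)
state=q4 head=-1 tape=b[c]_acabb   (q4,c)→(q0,_,R)
state=q0 head=0 tape=b_[_]acabb   (q0,_)→(q4,b,R)
state=q4 head=1 tape=b_b[a]cabb   (q4,a)→(q4,_,L)
state=q4 head=0 tape=b_[b]_cabb   (q4,b)→(q3,c,L)
state=q3 head=-1 tape=b[_]c_cabb
Cell 1 holds _ when M halts.

_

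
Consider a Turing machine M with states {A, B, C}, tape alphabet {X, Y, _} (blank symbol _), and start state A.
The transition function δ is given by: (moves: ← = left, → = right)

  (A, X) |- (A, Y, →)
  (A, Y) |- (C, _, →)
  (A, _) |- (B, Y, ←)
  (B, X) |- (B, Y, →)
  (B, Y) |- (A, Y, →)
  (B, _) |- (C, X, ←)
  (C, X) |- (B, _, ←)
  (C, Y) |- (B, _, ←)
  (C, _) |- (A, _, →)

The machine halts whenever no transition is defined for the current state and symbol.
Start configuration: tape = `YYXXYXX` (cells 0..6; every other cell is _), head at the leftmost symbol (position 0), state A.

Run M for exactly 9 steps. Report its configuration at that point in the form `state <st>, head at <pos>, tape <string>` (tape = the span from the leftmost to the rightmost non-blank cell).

state=A head=0 tape=_[Y]YXXYXX   (A,Y)→(C,_,→)
state=C head=1 tape=__[Y]XXYXX   (C,Y)→(B,_,←)
state=B head=0 tape=_[_]_XXYXX   (B,_)→(C,X,←)
state=C head=-1 tape=[_]X_XXYXX   (C,_)→(A,_,→)
state=A head=0 tape=_[X]_XXYXX   (A,X)→(A,Y,→)
state=A head=1 tape=_Y[_]XXYXX   (A,_)→(B,Y,←)
state=B head=0 tape=_[Y]YXXYXX   (B,Y)→(A,Y,→)
state=A head=1 tape=_Y[Y]XXYXX   (A,Y)→(C,_,→)
state=C head=2 tape=_Y_[X]XYXX   (C,X)→(B,_,←)
state=B head=1 tape=_Y[_]_XYXX
After 9 steps: state B, head at 1, tape Y__XYXX.

state B, head at 1, tape Y__XYXX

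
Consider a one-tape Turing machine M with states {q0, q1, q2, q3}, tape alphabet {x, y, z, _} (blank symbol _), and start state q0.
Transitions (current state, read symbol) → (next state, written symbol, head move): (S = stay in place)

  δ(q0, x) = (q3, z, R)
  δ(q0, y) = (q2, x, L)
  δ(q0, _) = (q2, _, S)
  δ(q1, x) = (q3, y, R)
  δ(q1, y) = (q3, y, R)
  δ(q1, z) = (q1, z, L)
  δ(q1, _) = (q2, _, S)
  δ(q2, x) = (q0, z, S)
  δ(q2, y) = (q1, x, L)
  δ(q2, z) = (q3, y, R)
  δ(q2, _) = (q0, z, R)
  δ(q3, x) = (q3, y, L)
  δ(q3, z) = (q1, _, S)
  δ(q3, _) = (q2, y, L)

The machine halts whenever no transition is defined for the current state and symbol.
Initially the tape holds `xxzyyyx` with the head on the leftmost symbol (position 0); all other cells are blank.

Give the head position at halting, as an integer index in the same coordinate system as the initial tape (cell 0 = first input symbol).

state=q0 head=0 tape=[x]xzyyyx   (q0,x)→(q3,z,R)
state=q3 head=1 tape=z[x]zyyyx   (q3,x)→(q3,y,L)
state=q3 head=0 tape=[z]yzyyyx   (q3,z)→(q1,_,S)
state=q1 head=0 tape=[_]yzyyyx   (q1,_)→(q2,_,S)
state=q2 head=0 tape=[_]yzyyyx   (q2,_)→(q0,z,R)
state=q0 head=1 tape=z[y]zyyyx   (q0,y)→(q2,x,L)
state=q2 head=0 tape=[z]xzyyyx   (q2,z)→(q3,y,R)
state=q3 head=1 tape=y[x]zyyyx   (q3,x)→(q3,y,L)
state=q3 head=0 tape=[y]yzyyyx
At halt the head is at cell 0.

0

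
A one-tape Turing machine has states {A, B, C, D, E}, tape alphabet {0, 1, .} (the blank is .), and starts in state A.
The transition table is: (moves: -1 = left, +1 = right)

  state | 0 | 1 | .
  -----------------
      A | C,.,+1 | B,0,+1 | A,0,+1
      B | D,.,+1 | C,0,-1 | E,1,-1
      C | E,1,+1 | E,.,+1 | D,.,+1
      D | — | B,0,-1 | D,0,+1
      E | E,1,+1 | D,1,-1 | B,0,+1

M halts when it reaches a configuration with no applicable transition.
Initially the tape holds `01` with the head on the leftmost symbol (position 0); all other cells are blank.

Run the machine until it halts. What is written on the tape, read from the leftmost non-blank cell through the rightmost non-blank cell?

001

state=A head=0 tape=[0]1..   (A,0)→(C,.,+1)
state=C head=1 tape=.[1]..   (C,1)→(E,.,+1)
state=E head=2 tape=..[.].   (E,.)→(B,0,+1)
state=B head=3 tape=..0[.]   (B,.)→(E,1,-1)
state=E head=2 tape=..[0]1   (E,0)→(E,1,+1)
state=E head=3 tape=..1[1]   (E,1)→(D,1,-1)
state=D head=2 tape=..[1]1   (D,1)→(B,0,-1)
state=B head=1 tape=.[.]01   (B,.)→(E,1,-1)
state=E head=0 tape=[.]101   (E,.)→(B,0,+1)
state=B head=1 tape=0[1]01   (B,1)→(C,0,-1)
state=C head=0 tape=[0]001   (C,0)→(E,1,+1)
state=E head=1 tape=1[0]01   (E,0)→(E,1,+1)
state=E head=2 tape=11[0]1   (E,0)→(E,1,+1)
state=E head=3 tape=111[1]   (E,1)→(D,1,-1)
state=D head=2 tape=11[1]1   (D,1)→(B,0,-1)
state=B head=1 tape=1[1]01   (B,1)→(C,0,-1)
state=C head=0 tape=[1]001   (C,1)→(E,.,+1)
state=E head=1 tape=.[0]01   (E,0)→(E,1,+1)
state=E head=2 tape=.1[0]1   (E,0)→(E,1,+1)
state=E head=3 tape=.11[1]   (E,1)→(D,1,-1)
state=D head=2 tape=.1[1]1   (D,1)→(B,0,-1)
state=B head=1 tape=.[1]01   (B,1)→(C,0,-1)
state=C head=0 tape=[.]001   (C,.)→(D,.,+1)
state=D head=1 tape=.[0]01
The non-blank tape span at halt is 001.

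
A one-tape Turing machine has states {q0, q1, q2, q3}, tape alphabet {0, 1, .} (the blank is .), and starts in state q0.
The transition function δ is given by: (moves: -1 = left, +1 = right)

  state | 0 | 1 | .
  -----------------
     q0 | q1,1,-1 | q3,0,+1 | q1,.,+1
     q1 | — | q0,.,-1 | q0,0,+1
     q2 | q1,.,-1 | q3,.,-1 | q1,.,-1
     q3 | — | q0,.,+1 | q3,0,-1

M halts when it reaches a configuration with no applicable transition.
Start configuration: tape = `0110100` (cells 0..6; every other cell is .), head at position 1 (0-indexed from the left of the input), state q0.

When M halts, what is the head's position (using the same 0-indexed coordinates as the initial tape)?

6

state=q0 head=1 tape=0[1]10100   (q0,1)→(q3,0,+1)
state=q3 head=2 tape=00[1]0100   (q3,1)→(q0,.,+1)
state=q0 head=3 tape=00.[0]100   (q0,0)→(q1,1,-1)
state=q1 head=2 tape=00[.]1100   (q1,.)→(q0,0,+1)
state=q0 head=3 tape=000[1]100   (q0,1)→(q3,0,+1)
state=q3 head=4 tape=0000[1]00   (q3,1)→(q0,.,+1)
state=q0 head=5 tape=0000.[0]0   (q0,0)→(q1,1,-1)
state=q1 head=4 tape=0000[.]10   (q1,.)→(q0,0,+1)
state=q0 head=5 tape=00000[1]0   (q0,1)→(q3,0,+1)
state=q3 head=6 tape=000000[0]
At halt the head is at cell 6.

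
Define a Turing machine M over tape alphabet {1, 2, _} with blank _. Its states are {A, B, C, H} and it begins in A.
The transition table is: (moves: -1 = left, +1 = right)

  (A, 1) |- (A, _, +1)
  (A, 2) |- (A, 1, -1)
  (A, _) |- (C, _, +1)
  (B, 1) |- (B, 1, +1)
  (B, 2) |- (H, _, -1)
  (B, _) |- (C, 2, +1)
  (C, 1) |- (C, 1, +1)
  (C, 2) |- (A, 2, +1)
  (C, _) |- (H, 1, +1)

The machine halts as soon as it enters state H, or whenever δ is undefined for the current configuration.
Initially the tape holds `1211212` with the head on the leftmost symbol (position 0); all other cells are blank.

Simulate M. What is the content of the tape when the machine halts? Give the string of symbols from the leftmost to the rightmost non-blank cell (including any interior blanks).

A | [1]211212__   read 1 → write _, move +1, go to A
A | _[2]11212__   read 2 → write 1, move -1, go to A
A | [_]111212__   read _ → write _, move +1, go to C
C | _[1]11212__   read 1 → write 1, move +1, go to C
C | _1[1]1212__   read 1 → write 1, move +1, go to C
C | _11[1]212__   read 1 → write 1, move +1, go to C
C | _111[2]12__   read 2 → write 2, move +1, go to A
A | _1112[1]2__   read 1 → write _, move +1, go to A
A | _1112_[2]__   read 2 → write 1, move -1, go to A
A | _1112[_]1__   read _ → write _, move +1, go to C
C | _1112_[1]__   read 1 → write 1, move +1, go to C
C | _1112_1[_]_   read _ → write 1, move +1, go to H
H | _1112_11[_]
The non-blank tape span at halt is 1112_11.

1112_11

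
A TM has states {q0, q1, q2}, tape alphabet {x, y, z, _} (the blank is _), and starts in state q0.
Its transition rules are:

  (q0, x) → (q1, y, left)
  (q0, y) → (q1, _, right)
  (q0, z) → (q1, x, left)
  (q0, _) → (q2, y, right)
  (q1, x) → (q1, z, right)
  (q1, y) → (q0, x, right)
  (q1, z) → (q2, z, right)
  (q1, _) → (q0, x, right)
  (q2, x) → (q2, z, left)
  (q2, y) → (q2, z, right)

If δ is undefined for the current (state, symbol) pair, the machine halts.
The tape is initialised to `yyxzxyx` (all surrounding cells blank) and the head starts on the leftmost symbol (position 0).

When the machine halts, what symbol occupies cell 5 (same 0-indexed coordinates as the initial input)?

z

state=q0 head=0 tape=[y]yxzxyx__   (q0,y)→(q1,_,right)
state=q1 head=1 tape=_[y]xzxyx__   (q1,y)→(q0,x,right)
state=q0 head=2 tape=_x[x]zxyx__   (q0,x)→(q1,y,left)
state=q1 head=1 tape=_[x]yzxyx__   (q1,x)→(q1,z,right)
state=q1 head=2 tape=_z[y]zxyx__   (q1,y)→(q0,x,right)
state=q0 head=3 tape=_zx[z]xyx__   (q0,z)→(q1,x,left)
state=q1 head=2 tape=_z[x]xxyx__   (q1,x)→(q1,z,right)
state=q1 head=3 tape=_zz[x]xyx__   (q1,x)→(q1,z,right)
state=q1 head=4 tape=_zzz[x]yx__   (q1,x)→(q1,z,right)
state=q1 head=5 tape=_zzzz[y]x__   (q1,y)→(q0,x,right)
state=q0 head=6 tape=_zzzzx[x]__   (q0,x)→(q1,y,left)
state=q1 head=5 tape=_zzzz[x]y__   (q1,x)→(q1,z,right)
state=q1 head=6 tape=_zzzzz[y]__   (q1,y)→(q0,x,right)
state=q0 head=7 tape=_zzzzzx[_]_   (q0,_)→(q2,y,right)
state=q2 head=8 tape=_zzzzzxy[_]
Cell 5 holds z when M halts.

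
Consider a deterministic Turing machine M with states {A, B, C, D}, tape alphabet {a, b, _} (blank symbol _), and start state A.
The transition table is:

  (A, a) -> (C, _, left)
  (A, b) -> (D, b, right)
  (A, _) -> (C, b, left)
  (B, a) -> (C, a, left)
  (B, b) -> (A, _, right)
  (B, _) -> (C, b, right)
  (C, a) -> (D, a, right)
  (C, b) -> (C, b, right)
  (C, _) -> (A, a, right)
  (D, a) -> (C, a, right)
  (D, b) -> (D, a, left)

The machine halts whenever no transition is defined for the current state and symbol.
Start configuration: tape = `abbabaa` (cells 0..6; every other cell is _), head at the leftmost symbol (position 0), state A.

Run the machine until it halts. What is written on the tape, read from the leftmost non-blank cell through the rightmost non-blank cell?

aaaaabaaaa

A | _[a]bbabaa___   read a → write _, move left, go to C
C | [_]_bbabaa___   read _ → write a, move right, go to A
A | a[_]bbabaa___   read _ → write b, move left, go to C
C | [a]bbbabaa___   read a → write a, move right, go to D
D | a[b]bbabaa___   read b → write a, move left, go to D
D | [a]abbabaa___   read a → write a, move right, go to C
C | a[a]bbabaa___   read a → write a, move right, go to D
D | aa[b]babaa___   read b → write a, move left, go to D
D | a[a]ababaa___   read a → write a, move right, go to C
C | aa[a]babaa___   read a → write a, move right, go to D
D | aaa[b]abaa___   read b → write a, move left, go to D
D | aa[a]aabaa___   read a → write a, move right, go to C
C | aaa[a]abaa___   read a → write a, move right, go to D
D | aaaa[a]baa___   read a → write a, move right, go to C
C | aaaaa[b]aa___   read b → write b, move right, go to C
C | aaaaab[a]a___   read a → write a, move right, go to D
D | aaaaaba[a]___   read a → write a, move right, go to C
C | aaaaabaa[_]__   read _ → write a, move right, go to A
A | aaaaabaaa[_]_   read _ → write b, move left, go to C
C | aaaaabaa[a]b_   read a → write a, move right, go to D
D | aaaaabaaa[b]_   read b → write a, move left, go to D
D | aaaaabaa[a]a_   read a → write a, move right, go to C
C | aaaaabaaa[a]_   read a → write a, move right, go to D
D | aaaaabaaaa[_]
The non-blank tape span at halt is aaaaabaaaa.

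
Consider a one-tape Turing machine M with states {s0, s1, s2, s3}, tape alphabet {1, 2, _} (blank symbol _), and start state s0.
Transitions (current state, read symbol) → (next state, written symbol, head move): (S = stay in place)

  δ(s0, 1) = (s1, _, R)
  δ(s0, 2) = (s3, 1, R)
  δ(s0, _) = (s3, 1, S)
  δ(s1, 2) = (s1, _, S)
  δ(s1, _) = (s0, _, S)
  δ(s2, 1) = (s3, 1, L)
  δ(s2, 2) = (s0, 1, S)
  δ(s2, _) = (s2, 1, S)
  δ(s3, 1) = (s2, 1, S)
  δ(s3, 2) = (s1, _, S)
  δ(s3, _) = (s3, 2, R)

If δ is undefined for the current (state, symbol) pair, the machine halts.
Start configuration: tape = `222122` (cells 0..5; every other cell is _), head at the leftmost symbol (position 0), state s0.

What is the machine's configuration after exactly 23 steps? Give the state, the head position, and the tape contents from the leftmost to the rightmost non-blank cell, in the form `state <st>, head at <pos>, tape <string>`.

state s2, head at -2, tape 11112122

s0 | __[2]22122   read 2 → write 1, move R, go to s3
s3 | __1[2]2122   read 2 → write _, move S, go to s1
s1 | __1[_]2122   read _ → write _, move S, go to s0
s0 | __1[_]2122   read _ → write 1, move S, go to s3
s3 | __1[1]2122   read 1 → write 1, move S, go to s2
s2 | __1[1]2122   read 1 → write 1, move L, go to s3
s3 | __[1]12122   read 1 → write 1, move S, go to s2
s2 | __[1]12122   read 1 → write 1, move L, go to s3
s3 | _[_]112122   read _ → write 2, move R, go to s3
s3 | _2[1]12122   read 1 → write 1, move S, go to s2
s2 | _2[1]12122   read 1 → write 1, move L, go to s3
s3 | _[2]112122   read 2 → write _, move S, go to s1
s1 | _[_]112122   read _ → write _, move S, go to s0
s0 | _[_]112122   read _ → write 1, move S, go to s3
s3 | _[1]112122   read 1 → write 1, move S, go to s2
s2 | _[1]112122   read 1 → write 1, move L, go to s3
s3 | [_]1112122   read _ → write 2, move R, go to s3
s3 | 2[1]112122   read 1 → write 1, move S, go to s2
s2 | 2[1]112122   read 1 → write 1, move L, go to s3
s3 | [2]1112122   read 2 → write _, move S, go to s1
s1 | [_]1112122   read _ → write _, move S, go to s0
s0 | [_]1112122   read _ → write 1, move S, go to s3
s3 | [1]1112122   read 1 → write 1, move S, go to s2
s2 | [1]1112122
After 23 steps: state s2, head at -2, tape 11112122.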